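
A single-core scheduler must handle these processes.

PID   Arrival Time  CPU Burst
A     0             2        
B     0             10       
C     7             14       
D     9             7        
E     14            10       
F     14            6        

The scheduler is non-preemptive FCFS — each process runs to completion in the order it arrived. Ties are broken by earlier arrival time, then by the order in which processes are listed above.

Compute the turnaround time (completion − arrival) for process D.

24

Gantt: | A 0-2 | B 2-12 | C 12-26 | D 26-33 | E 33-43 | F 43-49 |
Completion: A=2  B=12  C=26  D=33  E=43  F=49
Turnaround (C−A): A=2  B=12  C=19  D=24  E=29  F=35
Turnaround(D) = completion − arrival = 33 − 9 = 24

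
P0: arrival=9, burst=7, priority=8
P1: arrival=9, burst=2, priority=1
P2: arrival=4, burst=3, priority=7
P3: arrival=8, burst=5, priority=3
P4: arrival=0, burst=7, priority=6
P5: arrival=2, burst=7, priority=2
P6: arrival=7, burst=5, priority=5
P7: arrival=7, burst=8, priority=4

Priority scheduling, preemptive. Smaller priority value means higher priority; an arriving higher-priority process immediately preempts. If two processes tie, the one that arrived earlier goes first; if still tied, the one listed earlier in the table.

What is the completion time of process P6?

Schedule: | P4 0-2 | P5 2-9 | P1 9-11 | P3 11-16 | P7 16-24 | P6 24-29 | P4 29-34 | P2 34-37 | P0 37-44 |
Completion: P0=44  P1=11  P2=37  P3=16  P4=34  P5=9  P6=29  P7=24
Turnaround (C−A): P0=35  P1=2  P2=33  P3=8  P4=34  P5=7  P6=22  P7=17

29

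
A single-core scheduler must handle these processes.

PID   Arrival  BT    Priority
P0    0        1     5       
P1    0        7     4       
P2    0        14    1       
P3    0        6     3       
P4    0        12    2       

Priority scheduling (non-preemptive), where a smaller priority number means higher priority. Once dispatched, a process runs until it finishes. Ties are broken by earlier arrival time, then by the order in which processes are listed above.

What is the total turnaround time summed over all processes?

151

Gantt: | P2 0-14 | P4 14-26 | P3 26-32 | P1 32-39 | P0 39-40 |
Completion: P0=40  P1=39  P2=14  P3=32  P4=26
Turnaround = completion − arrival: P0=40, P1=39, P2=14, P3=32, P4=26
Total turnaround = 40 + 39 + 14 + 32 + 26 = 151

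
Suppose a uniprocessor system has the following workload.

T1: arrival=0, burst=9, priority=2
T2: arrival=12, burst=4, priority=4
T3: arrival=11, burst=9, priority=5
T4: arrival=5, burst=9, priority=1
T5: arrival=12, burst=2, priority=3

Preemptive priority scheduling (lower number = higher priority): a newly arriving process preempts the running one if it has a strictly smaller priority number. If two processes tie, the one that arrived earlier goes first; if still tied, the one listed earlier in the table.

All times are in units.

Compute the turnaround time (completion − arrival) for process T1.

Timeline: | T1 0-5 | T4 5-14 | T1 14-18 | T5 18-20 | T2 20-24 | T3 24-33 |
Completion: T1=18  T2=24  T3=33  T4=14  T5=20
Turnaround (C−A): T1=18  T2=12  T3=22  T4=9  T5=8
Turnaround(T1) = completion − arrival = 18 − 0 = 18

18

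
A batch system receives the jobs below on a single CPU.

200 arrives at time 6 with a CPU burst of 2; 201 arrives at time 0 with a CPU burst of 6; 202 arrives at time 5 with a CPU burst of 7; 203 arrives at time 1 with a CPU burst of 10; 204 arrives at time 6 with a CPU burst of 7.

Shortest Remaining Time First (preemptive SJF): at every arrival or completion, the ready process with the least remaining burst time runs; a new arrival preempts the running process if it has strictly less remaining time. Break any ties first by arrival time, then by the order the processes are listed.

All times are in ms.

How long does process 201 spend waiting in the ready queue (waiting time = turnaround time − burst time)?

0

Gantt: | 201 0-6 | 200 6-8 | 202 8-15 | 204 15-22 | 203 22-32 |
Completion: 200=8  201=6  202=15  203=32  204=22
Waiting(201) = turnaround − burst = 6 − 6 = 0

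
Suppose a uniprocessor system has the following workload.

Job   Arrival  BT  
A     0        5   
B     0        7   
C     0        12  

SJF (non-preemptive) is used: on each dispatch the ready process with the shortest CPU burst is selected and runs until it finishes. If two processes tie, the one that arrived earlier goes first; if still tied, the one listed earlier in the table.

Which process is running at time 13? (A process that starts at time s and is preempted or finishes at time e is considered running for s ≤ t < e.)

C

Timeline: | A 0-5 | B 5-12 | C 12-24 |
Completion: A=5  B=12  C=24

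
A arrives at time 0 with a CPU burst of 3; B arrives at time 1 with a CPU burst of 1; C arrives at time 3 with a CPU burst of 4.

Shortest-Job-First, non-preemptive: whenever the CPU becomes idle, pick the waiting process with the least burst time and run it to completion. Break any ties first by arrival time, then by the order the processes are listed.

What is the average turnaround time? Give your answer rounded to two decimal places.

3.67

Timeline: | A 0-3 | B 3-4 | C 4-8 |
Completion: A=3  B=4  C=8
Turnaround (C−A): A=3  B=3  C=5
Turnaround times: A=3, B=3, C=5
Average turnaround = (3+3+5) / 3 = 11/3 = 3.67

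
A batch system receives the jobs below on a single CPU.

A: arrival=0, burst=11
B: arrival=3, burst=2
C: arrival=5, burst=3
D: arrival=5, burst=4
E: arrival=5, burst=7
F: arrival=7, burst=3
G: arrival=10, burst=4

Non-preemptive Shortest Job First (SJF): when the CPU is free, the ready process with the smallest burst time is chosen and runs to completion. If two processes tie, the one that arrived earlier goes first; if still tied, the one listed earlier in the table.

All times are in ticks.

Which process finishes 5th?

D

Gantt: | A 0-11 | B 11-13 | C 13-16 | F 16-19 | D 19-23 | G 23-27 | E 27-34 |
Completion: A=11  B=13  C=16  D=23  E=34  F=19  G=27
Turnaround (C−A): A=11  B=10  C=11  D=18  E=29  F=12  G=17
Finish order: A → B → C → F → D → G → E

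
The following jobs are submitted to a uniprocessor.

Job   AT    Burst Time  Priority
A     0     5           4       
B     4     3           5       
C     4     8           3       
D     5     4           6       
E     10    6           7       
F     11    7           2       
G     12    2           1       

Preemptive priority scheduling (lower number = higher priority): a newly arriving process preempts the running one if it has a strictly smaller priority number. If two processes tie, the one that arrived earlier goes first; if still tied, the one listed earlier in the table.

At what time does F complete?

20

Gantt: | A 0-4 | C 4-11 | F 11-12 | G 12-14 | F 14-20 | C 20-21 | A 21-22 | B 22-25 | D 25-29 | E 29-35 |
Completion: A=22  B=25  C=21  D=29  E=35  F=20  G=14
Turnaround (C−A): A=22  B=21  C=17  D=24  E=25  F=9  G=2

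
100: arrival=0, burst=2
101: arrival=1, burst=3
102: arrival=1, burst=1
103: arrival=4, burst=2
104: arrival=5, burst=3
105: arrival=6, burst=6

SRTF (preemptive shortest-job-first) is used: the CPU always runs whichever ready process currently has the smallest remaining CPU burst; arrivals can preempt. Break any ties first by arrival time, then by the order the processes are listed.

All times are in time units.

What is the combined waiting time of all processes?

Schedule: | 100 0-2 | 102 2-3 | 101 3-6 | 103 6-8 | 104 8-11 | 105 11-17 |
Completion: 100=2  101=6  102=3  103=8  104=11  105=17
Turnaround (C−A): 100=2  101=5  102=2  103=4  104=6  105=11
Waiting = turnaround − burst: 100=0, 101=2, 102=1, 103=2, 104=3, 105=5
Total waiting = 0 + 2 + 1 + 2 + 3 + 5 = 13

13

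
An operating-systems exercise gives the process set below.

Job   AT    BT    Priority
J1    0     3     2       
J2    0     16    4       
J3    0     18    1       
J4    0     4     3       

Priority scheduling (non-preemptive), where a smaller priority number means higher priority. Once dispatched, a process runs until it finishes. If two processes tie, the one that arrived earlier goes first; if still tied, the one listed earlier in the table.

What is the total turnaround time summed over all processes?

Timeline: | J3 0-18 | J1 18-21 | J4 21-25 | J2 25-41 |
Completion: J1=21  J2=41  J3=18  J4=25
Turnaround = completion − arrival: J1=21, J2=41, J3=18, J4=25
Total turnaround = 21 + 41 + 18 + 25 = 105

105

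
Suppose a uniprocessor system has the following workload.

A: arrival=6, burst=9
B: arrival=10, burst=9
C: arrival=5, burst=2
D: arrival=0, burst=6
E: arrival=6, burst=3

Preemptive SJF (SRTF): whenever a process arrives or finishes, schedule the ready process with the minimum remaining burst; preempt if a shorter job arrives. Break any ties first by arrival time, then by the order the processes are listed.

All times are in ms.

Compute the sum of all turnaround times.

Timeline: | D 0-6 | C 6-8 | E 8-11 | A 11-20 | B 20-29 |
Completion: A=20  B=29  C=8  D=6  E=11
Turnaround = completion − arrival: A=14, B=19, C=3, D=6, E=5
Total turnaround = 14 + 19 + 3 + 6 + 5 = 47

47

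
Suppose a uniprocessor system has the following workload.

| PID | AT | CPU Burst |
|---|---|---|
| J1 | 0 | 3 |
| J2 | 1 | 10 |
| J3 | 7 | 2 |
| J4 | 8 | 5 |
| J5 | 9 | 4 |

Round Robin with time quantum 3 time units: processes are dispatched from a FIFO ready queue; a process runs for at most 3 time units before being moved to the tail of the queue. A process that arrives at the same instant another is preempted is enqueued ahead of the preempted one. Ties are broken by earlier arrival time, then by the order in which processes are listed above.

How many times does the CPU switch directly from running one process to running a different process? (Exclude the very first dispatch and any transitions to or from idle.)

Schedule: | J1 0-3 | J2 3-9 | J3 9-11 | J4 11-14 | J5 14-17 | J2 17-20 | J4 20-22 | J5 22-23 | J2 23-24 |
Completion: J1=3  J2=24  J3=11  J4=22  J5=23
Turnaround (C−A): J1=3  J2=23  J3=4  J4=14  J5=14

8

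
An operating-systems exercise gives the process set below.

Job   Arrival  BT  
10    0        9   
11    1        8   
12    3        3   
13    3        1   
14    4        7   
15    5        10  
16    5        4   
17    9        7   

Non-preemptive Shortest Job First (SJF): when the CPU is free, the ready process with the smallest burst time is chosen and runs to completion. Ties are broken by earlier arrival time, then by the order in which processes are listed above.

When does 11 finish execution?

Timeline: | 10 0-9 | 13 9-10 | 12 10-13 | 16 13-17 | 14 17-24 | 17 24-31 | 11 31-39 | 15 39-49 |
Completion: 10=9  11=39  12=13  13=10  14=24  15=49  16=17  17=31

39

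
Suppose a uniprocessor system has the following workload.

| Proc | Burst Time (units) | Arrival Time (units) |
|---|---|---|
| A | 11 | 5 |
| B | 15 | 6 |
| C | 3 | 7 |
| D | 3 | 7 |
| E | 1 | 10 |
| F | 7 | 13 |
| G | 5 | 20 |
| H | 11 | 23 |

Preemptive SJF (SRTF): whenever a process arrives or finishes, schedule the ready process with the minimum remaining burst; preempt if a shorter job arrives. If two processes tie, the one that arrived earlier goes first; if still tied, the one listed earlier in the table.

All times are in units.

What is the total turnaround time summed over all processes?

133

Timeline: | idle 0-5 | A 5-7 | C 7-10 | E 10-11 | D 11-14 | F 14-21 | G 21-26 | A 26-35 | H 35-46 | B 46-61 |
Completion: A=35  B=61  C=10  D=14  E=11  F=21  G=26  H=46
Turnaround (C−A): A=30  B=55  C=3  D=7  E=1  F=8  G=6  H=23
Turnaround = completion − arrival: A=30, B=55, C=3, D=7, E=1, F=8, G=6, H=23
Total turnaround = 30 + 55 + 3 + 7 + 1 + 8 + 6 + 23 = 133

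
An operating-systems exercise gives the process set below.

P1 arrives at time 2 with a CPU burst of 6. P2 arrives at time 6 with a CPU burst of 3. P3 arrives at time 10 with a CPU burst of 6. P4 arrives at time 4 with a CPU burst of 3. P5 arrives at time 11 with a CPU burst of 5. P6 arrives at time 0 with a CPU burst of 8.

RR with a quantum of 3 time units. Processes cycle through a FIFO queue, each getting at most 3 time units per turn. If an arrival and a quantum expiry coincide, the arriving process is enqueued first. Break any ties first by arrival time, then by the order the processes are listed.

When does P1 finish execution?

Timeline: | P6 0-3 | P1 3-6 | P6 6-9 | P4 9-12 | P2 12-15 | P1 15-18 | P6 18-20 | P3 20-23 | P5 23-26 | P3 26-29 | P5 29-31 |
Completion: P1=18  P2=15  P3=29  P4=12  P5=31  P6=20
Turnaround (C−A): P1=16  P2=9  P3=19  P4=8  P5=20  P6=20

18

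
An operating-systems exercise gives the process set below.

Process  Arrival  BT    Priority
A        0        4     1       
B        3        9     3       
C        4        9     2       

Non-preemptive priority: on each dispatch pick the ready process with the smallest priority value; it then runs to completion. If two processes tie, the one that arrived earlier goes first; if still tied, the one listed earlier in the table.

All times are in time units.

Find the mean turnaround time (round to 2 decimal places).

10.67

Timeline: | A 0-4 | C 4-13 | B 13-22 |
Completion: A=4  B=22  C=13
Turnaround times: A=4, B=19, C=9
Average turnaround = (4+19+9) / 3 = 32/3 = 10.67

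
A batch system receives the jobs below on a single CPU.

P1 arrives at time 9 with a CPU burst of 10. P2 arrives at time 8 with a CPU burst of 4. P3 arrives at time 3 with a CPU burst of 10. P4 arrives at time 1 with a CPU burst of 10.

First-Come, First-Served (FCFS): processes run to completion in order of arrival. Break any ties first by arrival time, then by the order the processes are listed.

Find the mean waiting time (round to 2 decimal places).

9.25

Gantt: | idle 0-1 | P4 1-11 | P3 11-21 | P2 21-25 | P1 25-35 |
Completion: P1=35  P2=25  P3=21  P4=11
Waiting times: P1=16, P2=13, P3=8, P4=0
Average waiting = (16+13+8+0) / 4 = 37/4 = 9.25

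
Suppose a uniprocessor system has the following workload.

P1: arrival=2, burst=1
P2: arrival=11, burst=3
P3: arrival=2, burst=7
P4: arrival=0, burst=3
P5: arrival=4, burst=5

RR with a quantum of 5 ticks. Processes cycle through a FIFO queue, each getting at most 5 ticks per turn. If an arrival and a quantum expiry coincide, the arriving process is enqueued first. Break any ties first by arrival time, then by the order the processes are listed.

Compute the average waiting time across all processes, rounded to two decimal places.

3.60

Gantt: | P4 0-3 | P1 3-4 | P3 4-9 | P5 9-14 | P3 14-16 | P2 16-19 |
Completion: P1=4  P2=19  P3=16  P4=3  P5=14
Turnaround (C−A): P1=2  P2=8  P3=14  P4=3  P5=10
Waiting times: P1=1, P2=5, P3=7, P4=0, P5=5
Average waiting = (1+5+7+0+5) / 5 = 18/5 = 3.60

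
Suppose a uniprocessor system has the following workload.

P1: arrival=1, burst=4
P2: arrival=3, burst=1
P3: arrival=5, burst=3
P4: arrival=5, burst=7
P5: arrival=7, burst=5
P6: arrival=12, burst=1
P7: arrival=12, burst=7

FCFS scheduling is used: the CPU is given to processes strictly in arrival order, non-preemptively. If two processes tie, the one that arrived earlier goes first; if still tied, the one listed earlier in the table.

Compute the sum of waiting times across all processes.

35

Timeline: | idle 0-1 | P1 1-5 | P2 5-6 | P3 6-9 | P4 9-16 | P5 16-21 | P6 21-22 | P7 22-29 |
Completion: P1=5  P2=6  P3=9  P4=16  P5=21  P6=22  P7=29
Waiting = turnaround − burst: P1=0, P2=2, P3=1, P4=4, P5=9, P6=9, P7=10
Total waiting = 0 + 2 + 1 + 4 + 9 + 9 + 10 = 35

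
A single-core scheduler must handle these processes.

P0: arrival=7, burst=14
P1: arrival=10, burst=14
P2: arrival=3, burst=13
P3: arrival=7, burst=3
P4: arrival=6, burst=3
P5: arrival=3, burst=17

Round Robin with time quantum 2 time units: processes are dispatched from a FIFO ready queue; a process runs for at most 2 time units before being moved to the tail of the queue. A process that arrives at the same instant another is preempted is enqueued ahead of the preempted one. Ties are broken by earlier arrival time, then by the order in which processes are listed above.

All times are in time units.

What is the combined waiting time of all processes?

194

Timeline: | idle 0-3 | P2 3-5 | P5 5-7 | P2 7-9 | P4 9-11 | P0 11-13 | P3 13-15 | P5 15-17 | P2 17-19 | P1 19-21 | P4 21-22 | P0 22-24 | P3 24-25 | P5 25-27 | P2 27-29 | P1 29-31 | P0 31-33 | P5 33-35 | P2 35-37 | P1 37-39 | P0 39-41 | P5 41-43 | P2 43-45 | P1 45-47 | P0 47-49 | P5 49-51 | P2 51-52 | P1 52-54 | P0 54-56 | P5 56-58 | P1 58-60 | P0 60-62 | P5 62-64 | P1 64-66 | P5 66-67 |
Completion: P0=62  P1=66  P2=52  P3=25  P4=22  P5=67
Waiting = turnaround − burst: P0=41, P1=42, P2=36, P3=15, P4=13, P5=47
Total waiting = 41 + 42 + 36 + 15 + 13 + 47 = 194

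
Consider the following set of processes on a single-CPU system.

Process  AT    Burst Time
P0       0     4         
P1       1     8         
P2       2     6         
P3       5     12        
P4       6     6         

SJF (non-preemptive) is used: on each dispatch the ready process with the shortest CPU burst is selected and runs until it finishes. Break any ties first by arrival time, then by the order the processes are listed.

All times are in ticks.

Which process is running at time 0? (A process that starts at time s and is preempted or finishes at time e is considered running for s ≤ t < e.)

Gantt: | P0 0-4 | P2 4-10 | P4 10-16 | P1 16-24 | P3 24-36 |
Completion: P0=4  P1=24  P2=10  P3=36  P4=16

P0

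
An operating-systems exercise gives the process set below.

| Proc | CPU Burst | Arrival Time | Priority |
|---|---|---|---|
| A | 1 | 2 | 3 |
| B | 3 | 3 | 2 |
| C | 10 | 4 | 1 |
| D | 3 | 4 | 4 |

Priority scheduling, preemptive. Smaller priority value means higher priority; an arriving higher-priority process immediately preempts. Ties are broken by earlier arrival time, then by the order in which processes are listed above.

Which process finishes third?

B

Gantt: | idle 0-2 | A 2-3 | B 3-4 | C 4-14 | B 14-16 | D 16-19 |
Completion: A=3  B=16  C=14  D=19
Turnaround (C−A): A=1  B=13  C=10  D=15
Finish order: A → C → B → D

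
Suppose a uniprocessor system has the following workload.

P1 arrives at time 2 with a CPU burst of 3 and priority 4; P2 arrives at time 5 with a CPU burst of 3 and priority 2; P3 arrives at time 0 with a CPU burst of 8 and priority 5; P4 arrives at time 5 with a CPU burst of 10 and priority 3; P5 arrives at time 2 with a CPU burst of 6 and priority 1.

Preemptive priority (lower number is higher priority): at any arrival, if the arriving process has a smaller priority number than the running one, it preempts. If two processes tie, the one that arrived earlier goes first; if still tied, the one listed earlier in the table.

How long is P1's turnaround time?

Gantt: | P3 0-2 | P5 2-8 | P2 8-11 | P4 11-21 | P1 21-24 | P3 24-30 |
Completion: P1=24  P2=11  P3=30  P4=21  P5=8
Turnaround(P1) = completion − arrival = 24 − 2 = 22

22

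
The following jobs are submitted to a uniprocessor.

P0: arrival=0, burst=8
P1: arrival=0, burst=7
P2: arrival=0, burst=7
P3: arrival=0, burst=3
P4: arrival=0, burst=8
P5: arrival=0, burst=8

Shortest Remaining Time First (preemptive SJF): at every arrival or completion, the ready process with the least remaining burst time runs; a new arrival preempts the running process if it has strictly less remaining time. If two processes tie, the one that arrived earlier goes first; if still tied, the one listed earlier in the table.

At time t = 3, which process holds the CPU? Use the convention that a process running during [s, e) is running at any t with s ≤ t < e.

P1

Timeline: | P3 0-3 | P1 3-10 | P2 10-17 | P0 17-25 | P4 25-33 | P5 33-41 |
Completion: P0=25  P1=10  P2=17  P3=3  P4=33  P5=41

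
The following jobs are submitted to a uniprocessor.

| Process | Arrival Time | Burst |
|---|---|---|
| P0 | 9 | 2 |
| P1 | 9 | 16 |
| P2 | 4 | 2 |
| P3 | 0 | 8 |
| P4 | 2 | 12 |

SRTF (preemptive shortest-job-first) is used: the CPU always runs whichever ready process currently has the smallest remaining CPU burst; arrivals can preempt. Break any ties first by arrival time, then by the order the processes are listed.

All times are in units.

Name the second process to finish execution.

Schedule: | P3 0-4 | P2 4-6 | P3 6-10 | P0 10-12 | P4 12-24 | P1 24-40 |
Completion: P0=12  P1=40  P2=6  P3=10  P4=24
Turnaround (C−A): P0=3  P1=31  P2=2  P3=10  P4=22
Finish order: P2 → P3 → P0 → P4 → P1

P3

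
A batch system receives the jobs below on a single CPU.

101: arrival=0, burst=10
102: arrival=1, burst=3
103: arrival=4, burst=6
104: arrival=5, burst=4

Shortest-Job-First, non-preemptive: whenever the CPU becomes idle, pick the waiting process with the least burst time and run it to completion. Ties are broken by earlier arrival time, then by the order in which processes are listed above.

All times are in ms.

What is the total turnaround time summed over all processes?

53

Gantt: | 101 0-10 | 102 10-13 | 104 13-17 | 103 17-23 |
Completion: 101=10  102=13  103=23  104=17
Turnaround = completion − arrival: 101=10, 102=12, 103=19, 104=12
Total turnaround = 10 + 12 + 19 + 12 = 53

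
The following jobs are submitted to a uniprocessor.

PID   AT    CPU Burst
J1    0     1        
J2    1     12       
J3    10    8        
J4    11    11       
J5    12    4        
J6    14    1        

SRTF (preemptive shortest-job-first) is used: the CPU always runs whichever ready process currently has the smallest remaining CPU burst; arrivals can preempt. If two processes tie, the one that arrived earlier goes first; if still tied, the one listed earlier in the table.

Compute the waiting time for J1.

0

Gantt: | J1 0-1 | J2 1-13 | J5 13-14 | J6 14-15 | J5 15-18 | J3 18-26 | J4 26-37 |
Completion: J1=1  J2=13  J3=26  J4=37  J5=18  J6=15
Turnaround (C−A): J1=1  J2=12  J3=16  J4=26  J5=6  J6=1
Waiting(J1) = turnaround − burst = 1 − 1 = 0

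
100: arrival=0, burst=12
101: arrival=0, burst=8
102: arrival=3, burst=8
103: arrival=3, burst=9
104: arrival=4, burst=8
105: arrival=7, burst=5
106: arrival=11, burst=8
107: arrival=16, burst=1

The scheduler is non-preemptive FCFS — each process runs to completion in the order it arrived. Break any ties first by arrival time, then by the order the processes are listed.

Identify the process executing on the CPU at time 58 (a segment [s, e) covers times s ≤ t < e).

107

Gantt: | 100 0-12 | 101 12-20 | 102 20-28 | 103 28-37 | 104 37-45 | 105 45-50 | 106 50-58 | 107 58-59 |
Completion: 100=12  101=20  102=28  103=37  104=45  105=50  106=58  107=59
Turnaround (C−A): 100=12  101=20  102=25  103=34  104=41  105=43  106=47  107=43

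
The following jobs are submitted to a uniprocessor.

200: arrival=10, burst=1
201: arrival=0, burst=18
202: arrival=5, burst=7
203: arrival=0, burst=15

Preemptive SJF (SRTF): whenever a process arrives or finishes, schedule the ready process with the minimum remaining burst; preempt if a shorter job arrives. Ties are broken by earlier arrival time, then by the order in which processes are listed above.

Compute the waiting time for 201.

23

Gantt: | 203 0-5 | 202 5-10 | 200 10-11 | 202 11-13 | 203 13-23 | 201 23-41 |
Completion: 200=11  201=41  202=13  203=23
Turnaround (C−A): 200=1  201=41  202=8  203=23
Waiting(201) = turnaround − burst = 41 − 18 = 23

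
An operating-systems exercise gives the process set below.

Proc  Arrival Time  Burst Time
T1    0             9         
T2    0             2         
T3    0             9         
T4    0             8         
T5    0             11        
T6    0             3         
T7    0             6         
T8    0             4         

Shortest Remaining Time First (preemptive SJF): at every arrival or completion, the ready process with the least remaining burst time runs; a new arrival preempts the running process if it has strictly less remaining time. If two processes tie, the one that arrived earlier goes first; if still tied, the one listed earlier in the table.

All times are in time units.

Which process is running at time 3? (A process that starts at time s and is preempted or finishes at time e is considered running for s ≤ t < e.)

Timeline: | T2 0-2 | T6 2-5 | T8 5-9 | T7 9-15 | T4 15-23 | T1 23-32 | T3 32-41 | T5 41-52 |
Completion: T1=32  T2=2  T3=41  T4=23  T5=52  T6=5  T7=15  T8=9
Turnaround (C−A): T1=32  T2=2  T3=41  T4=23  T5=52  T6=5  T7=15  T8=9

T6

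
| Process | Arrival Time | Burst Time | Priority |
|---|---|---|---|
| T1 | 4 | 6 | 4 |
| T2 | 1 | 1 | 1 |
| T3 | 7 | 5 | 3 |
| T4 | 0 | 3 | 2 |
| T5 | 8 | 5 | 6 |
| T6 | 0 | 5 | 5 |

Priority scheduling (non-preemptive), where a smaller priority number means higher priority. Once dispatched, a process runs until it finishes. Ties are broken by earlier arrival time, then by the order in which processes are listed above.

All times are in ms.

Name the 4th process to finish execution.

Timeline: | T4 0-3 | T2 3-4 | T1 4-10 | T3 10-15 | T6 15-20 | T5 20-25 |
Completion: T1=10  T2=4  T3=15  T4=3  T5=25  T6=20
Turnaround (C−A): T1=6  T2=3  T3=8  T4=3  T5=17  T6=20
Finish order: T4 → T2 → T1 → T3 → T6 → T5

T3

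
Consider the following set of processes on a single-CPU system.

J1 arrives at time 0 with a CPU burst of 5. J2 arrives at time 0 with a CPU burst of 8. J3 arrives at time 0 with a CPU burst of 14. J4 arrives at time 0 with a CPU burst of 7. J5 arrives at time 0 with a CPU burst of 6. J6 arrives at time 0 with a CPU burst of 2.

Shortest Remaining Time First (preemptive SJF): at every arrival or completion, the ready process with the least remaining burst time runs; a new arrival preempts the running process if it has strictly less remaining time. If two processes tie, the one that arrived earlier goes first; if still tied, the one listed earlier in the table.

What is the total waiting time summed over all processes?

70

Timeline: | J6 0-2 | J1 2-7 | J5 7-13 | J4 13-20 | J2 20-28 | J3 28-42 |
Completion: J1=7  J2=28  J3=42  J4=20  J5=13  J6=2
Turnaround (C−A): J1=7  J2=28  J3=42  J4=20  J5=13  J6=2
Waiting = turnaround − burst: J1=2, J2=20, J3=28, J4=13, J5=7, J6=0
Total waiting = 2 + 20 + 28 + 13 + 7 + 0 = 70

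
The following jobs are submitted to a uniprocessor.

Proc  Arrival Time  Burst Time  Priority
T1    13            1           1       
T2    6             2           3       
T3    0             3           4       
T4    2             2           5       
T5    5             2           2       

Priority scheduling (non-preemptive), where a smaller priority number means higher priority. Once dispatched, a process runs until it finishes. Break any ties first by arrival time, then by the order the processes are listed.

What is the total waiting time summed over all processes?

Timeline: | T3 0-3 | T4 3-5 | T5 5-7 | T2 7-9 | idle 9-13 | T1 13-14 |
Completion: T1=14  T2=9  T3=3  T4=5  T5=7
Turnaround (C−A): T1=1  T2=3  T3=3  T4=3  T5=2
Waiting = turnaround − burst: T1=0, T2=1, T3=0, T4=1, T5=0
Total waiting = 0 + 1 + 0 + 1 + 0 = 2

2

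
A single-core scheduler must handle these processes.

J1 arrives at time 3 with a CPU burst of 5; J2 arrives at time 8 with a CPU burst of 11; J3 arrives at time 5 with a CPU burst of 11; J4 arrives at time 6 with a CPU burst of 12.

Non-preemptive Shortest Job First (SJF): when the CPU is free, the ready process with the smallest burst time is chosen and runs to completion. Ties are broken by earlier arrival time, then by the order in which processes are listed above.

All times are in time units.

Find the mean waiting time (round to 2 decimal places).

9.50

Schedule: | idle 0-3 | J1 3-8 | J3 8-19 | J2 19-30 | J4 30-42 |
Completion: J1=8  J2=30  J3=19  J4=42
Turnaround (C−A): J1=5  J2=22  J3=14  J4=36
Waiting times: J1=0, J2=11, J3=3, J4=24
Average waiting = (0+11+3+24) / 4 = 38/4 = 9.50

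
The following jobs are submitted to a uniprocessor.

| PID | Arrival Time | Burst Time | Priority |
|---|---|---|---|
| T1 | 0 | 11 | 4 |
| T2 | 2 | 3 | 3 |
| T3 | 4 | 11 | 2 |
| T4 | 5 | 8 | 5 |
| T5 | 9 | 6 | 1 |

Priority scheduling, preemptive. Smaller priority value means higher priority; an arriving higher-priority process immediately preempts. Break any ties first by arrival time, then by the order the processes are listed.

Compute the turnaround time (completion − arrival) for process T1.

31

Timeline: | T1 0-2 | T2 2-4 | T3 4-9 | T5 9-15 | T3 15-21 | T2 21-22 | T1 22-31 | T4 31-39 |
Completion: T1=31  T2=22  T3=21  T4=39  T5=15
Turnaround(T1) = completion − arrival = 31 − 0 = 31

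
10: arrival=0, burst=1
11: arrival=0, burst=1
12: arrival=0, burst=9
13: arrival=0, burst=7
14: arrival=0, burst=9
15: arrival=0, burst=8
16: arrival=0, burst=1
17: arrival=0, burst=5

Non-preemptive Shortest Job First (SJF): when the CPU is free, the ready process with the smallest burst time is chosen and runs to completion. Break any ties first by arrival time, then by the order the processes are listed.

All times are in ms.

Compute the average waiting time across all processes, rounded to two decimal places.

Gantt: | 10 0-1 | 11 1-2 | 16 2-3 | 17 3-8 | 13 8-15 | 15 15-23 | 12 23-32 | 14 32-41 |
Completion: 10=1  11=2  12=32  13=15  14=41  15=23  16=3  17=8
Waiting times: 10=0, 11=1, 12=23, 13=8, 14=32, 15=15, 16=2, 17=3
Average waiting = (0+1+23+8+32+15+2+3) / 8 = 84/8 = 10.50

10.50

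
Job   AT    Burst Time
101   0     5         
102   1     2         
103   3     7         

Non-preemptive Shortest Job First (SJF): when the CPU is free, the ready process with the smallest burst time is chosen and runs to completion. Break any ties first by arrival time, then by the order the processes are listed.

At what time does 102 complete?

7

Gantt: | 101 0-5 | 102 5-7 | 103 7-14 |
Completion: 101=5  102=7  103=14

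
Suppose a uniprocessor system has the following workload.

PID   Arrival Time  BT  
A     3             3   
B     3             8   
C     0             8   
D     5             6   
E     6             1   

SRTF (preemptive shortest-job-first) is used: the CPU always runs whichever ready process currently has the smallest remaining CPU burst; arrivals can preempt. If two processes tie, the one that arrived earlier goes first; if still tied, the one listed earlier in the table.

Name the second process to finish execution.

Schedule: | C 0-3 | A 3-6 | E 6-7 | C 7-12 | D 12-18 | B 18-26 |
Completion: A=6  B=26  C=12  D=18  E=7
Turnaround (C−A): A=3  B=23  C=12  D=13  E=1
Finish order: A → E → C → D → B

E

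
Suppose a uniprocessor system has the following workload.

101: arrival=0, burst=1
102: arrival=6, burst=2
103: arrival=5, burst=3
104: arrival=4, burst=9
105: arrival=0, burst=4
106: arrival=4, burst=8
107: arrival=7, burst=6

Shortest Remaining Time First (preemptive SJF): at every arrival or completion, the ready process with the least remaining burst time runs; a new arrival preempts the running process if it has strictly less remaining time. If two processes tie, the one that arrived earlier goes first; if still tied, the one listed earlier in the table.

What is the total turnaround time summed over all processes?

71

Gantt: | 101 0-1 | 105 1-5 | 103 5-8 | 102 8-10 | 107 10-16 | 106 16-24 | 104 24-33 |
Completion: 101=1  102=10  103=8  104=33  105=5  106=24  107=16
Turnaround (C−A): 101=1  102=4  103=3  104=29  105=5  106=20  107=9
Turnaround = completion − arrival: 101=1, 102=4, 103=3, 104=29, 105=5, 106=20, 107=9
Total turnaround = 1 + 4 + 3 + 29 + 5 + 20 + 9 = 71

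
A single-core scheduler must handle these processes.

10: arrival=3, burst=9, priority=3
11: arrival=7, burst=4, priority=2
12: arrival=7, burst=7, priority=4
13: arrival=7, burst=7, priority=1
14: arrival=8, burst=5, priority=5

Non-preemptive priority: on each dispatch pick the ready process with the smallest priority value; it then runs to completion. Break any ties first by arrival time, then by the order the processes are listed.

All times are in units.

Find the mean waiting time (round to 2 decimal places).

Gantt: | idle 0-3 | 10 3-12 | 13 12-19 | 11 19-23 | 12 23-30 | 14 30-35 |
Completion: 10=12  11=23  12=30  13=19  14=35
Turnaround (C−A): 10=9  11=16  12=23  13=12  14=27
Waiting times: 10=0, 11=12, 12=16, 13=5, 14=22
Average waiting = (0+12+16+5+22) / 5 = 55/5 = 11.00

11.00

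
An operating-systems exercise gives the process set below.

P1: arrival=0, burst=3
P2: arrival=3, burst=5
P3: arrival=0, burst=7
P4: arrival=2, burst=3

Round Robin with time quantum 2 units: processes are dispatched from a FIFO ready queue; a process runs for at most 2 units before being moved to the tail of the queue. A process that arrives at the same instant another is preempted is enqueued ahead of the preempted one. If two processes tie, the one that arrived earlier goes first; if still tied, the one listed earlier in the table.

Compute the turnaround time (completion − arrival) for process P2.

Timeline: | P1 0-2 | P3 2-4 | P4 4-6 | P1 6-7 | P2 7-9 | P3 9-11 | P4 11-12 | P2 12-14 | P3 14-16 | P2 16-17 | P3 17-18 |
Completion: P1=7  P2=17  P3=18  P4=12
Turnaround (C−A): P1=7  P2=14  P3=18  P4=10
Turnaround(P2) = completion − arrival = 17 − 3 = 14

14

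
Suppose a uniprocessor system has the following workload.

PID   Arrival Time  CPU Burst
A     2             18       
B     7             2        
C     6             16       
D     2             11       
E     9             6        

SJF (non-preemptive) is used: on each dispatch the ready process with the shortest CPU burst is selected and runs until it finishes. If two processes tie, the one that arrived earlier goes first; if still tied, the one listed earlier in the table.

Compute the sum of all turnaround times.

115

Gantt: | idle 0-2 | D 2-13 | B 13-15 | E 15-21 | C 21-37 | A 37-55 |
Completion: A=55  B=15  C=37  D=13  E=21
Turnaround (C−A): A=53  B=8  C=31  D=11  E=12
Turnaround = completion − arrival: A=53, B=8, C=31, D=11, E=12
Total turnaround = 53 + 8 + 31 + 11 + 12 = 115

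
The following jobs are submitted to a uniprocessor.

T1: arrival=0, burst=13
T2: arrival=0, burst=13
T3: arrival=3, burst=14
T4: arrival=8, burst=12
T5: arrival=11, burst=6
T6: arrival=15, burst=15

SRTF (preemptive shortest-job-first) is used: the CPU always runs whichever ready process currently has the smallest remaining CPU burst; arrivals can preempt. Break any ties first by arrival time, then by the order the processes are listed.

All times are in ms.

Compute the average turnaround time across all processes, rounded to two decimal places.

33.50

Timeline: | T1 0-13 | T5 13-19 | T4 19-31 | T2 31-44 | T3 44-58 | T6 58-73 |
Completion: T1=13  T2=44  T3=58  T4=31  T5=19  T6=73
Turnaround (C−A): T1=13  T2=44  T3=55  T4=23  T5=8  T6=58
Turnaround times: T1=13, T2=44, T3=55, T4=23, T5=8, T6=58
Average turnaround = (13+44+55+23+8+58) / 6 = 201/6 = 33.50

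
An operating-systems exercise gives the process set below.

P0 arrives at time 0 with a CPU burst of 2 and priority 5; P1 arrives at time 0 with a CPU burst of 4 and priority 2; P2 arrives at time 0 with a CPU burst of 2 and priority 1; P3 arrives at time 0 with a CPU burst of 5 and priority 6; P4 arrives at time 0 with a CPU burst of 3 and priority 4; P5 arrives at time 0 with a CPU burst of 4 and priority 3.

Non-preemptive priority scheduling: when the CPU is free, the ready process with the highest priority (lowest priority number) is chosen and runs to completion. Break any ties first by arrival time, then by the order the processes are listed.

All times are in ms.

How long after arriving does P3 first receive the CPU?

15

Timeline: | P2 0-2 | P1 2-6 | P5 6-10 | P4 10-13 | P0 13-15 | P3 15-20 |
Completion: P0=15  P1=6  P2=2  P3=20  P4=13  P5=10
Turnaround (C−A): P0=15  P1=6  P2=2  P3=20  P4=13  P5=10
Response(P3) = first start − arrival = 15 − 0 = 15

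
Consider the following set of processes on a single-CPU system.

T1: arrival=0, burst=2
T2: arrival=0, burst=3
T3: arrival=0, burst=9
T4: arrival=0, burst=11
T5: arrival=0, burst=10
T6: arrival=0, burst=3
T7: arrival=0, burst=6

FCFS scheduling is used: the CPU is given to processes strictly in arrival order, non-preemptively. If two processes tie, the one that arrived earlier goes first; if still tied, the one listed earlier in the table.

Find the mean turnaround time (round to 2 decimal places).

Gantt: | T1 0-2 | T2 2-5 | T3 5-14 | T4 14-25 | T5 25-35 | T6 35-38 | T7 38-44 |
Completion: T1=2  T2=5  T3=14  T4=25  T5=35  T6=38  T7=44
Turnaround (C−A): T1=2  T2=5  T3=14  T4=25  T5=35  T6=38  T7=44
Turnaround times: T1=2, T2=5, T3=14, T4=25, T5=35, T6=38, T7=44
Average turnaround = (2+5+14+25+35+38+44) / 7 = 163/7 = 23.29

23.29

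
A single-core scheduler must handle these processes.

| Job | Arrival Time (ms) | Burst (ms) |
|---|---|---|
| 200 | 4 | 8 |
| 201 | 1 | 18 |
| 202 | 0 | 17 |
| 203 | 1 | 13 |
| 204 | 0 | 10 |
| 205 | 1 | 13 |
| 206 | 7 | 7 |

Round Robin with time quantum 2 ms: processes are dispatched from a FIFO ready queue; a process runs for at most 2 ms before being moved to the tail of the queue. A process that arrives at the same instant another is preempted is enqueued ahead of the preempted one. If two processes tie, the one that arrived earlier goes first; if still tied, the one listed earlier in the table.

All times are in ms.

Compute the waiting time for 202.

Schedule: | 202 0-2 | 204 2-4 | 201 4-6 | 203 6-8 | 205 8-10 | 202 10-12 | 200 12-14 | 204 14-16 | 201 16-18 | 206 18-20 | 203 20-22 | 205 22-24 | 202 24-26 | 200 26-28 | 204 28-30 | 201 30-32 | 206 32-34 | 203 34-36 | 205 36-38 | 202 38-40 | 200 40-42 | 204 42-44 | 201 44-46 | 206 46-48 | 203 48-50 | 205 50-52 | 202 52-54 | 200 54-56 | 204 56-58 | 201 58-60 | 206 60-61 | 203 61-63 | 205 63-65 | 202 65-67 | 201 67-69 | 203 69-71 | 205 71-73 | 202 73-75 | 201 75-77 | 203 77-78 | 205 78-79 | 202 79-81 | 201 81-83 | 202 83-84 | 201 84-86 |
Completion: 200=56  201=86  202=84  203=78  204=58  205=79  206=61
Turnaround (C−A): 200=52  201=85  202=84  203=77  204=58  205=78  206=54
Waiting(202) = turnaround − burst = 84 − 17 = 67

67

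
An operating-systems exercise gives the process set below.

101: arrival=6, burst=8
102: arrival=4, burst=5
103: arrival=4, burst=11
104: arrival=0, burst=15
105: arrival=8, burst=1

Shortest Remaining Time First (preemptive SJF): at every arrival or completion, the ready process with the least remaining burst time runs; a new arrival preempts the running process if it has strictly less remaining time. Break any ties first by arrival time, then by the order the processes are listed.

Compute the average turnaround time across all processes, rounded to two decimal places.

Timeline: | 104 0-4 | 102 4-9 | 105 9-10 | 101 10-18 | 104 18-29 | 103 29-40 |
Completion: 101=18  102=9  103=40  104=29  105=10
Turnaround (C−A): 101=12  102=5  103=36  104=29  105=2
Turnaround times: 101=12, 102=5, 103=36, 104=29, 105=2
Average turnaround = (12+5+36+29+2) / 5 = 84/5 = 16.80

16.80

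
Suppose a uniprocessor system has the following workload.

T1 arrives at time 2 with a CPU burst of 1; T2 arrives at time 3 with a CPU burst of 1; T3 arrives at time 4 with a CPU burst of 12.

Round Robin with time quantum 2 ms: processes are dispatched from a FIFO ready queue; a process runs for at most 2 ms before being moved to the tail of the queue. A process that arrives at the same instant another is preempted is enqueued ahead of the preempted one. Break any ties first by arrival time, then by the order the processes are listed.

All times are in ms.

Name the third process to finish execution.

T3

Schedule: | idle 0-2 | T1 2-3 | T2 3-4 | T3 4-16 |
Completion: T1=3  T2=4  T3=16
Finish order: T1 → T2 → T3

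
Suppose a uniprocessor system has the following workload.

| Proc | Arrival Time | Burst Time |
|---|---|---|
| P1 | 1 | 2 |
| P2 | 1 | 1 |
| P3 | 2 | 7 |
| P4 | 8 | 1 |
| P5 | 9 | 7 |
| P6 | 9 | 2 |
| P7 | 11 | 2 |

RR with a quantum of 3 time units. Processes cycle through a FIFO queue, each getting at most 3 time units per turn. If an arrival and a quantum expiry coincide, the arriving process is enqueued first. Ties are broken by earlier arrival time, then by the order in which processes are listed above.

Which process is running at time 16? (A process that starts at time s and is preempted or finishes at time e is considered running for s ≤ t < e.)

Gantt: | idle 0-1 | P1 1-3 | P2 3-4 | P3 4-10 | P4 10-11 | P5 11-14 | P6 14-16 | P3 16-17 | P7 17-19 | P5 19-23 |
Completion: P1=3  P2=4  P3=17  P4=11  P5=23  P6=16  P7=19

P3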